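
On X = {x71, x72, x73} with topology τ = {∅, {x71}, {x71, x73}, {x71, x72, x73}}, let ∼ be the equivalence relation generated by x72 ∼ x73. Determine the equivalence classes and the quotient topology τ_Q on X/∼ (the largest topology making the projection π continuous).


X/∼ = {[x71], [x72=x73]}; |τ_Q| = 3.

Equivalence classes: [x71], [x72=x73].
Quotient map π: X → X/∼ sends x71 ↦ [x71], x72 ↦ [x72=x73], x73 ↦ [x72=x73].
For each subset V ⊆ X/∼, compute π^{-1}(V) ⊆ X and check whether π^{-1}(V) ∈ τ. V is open in τ_Q iff π^{-1}(V) ∈ τ.
  V = {}: π^{-1}(V) = ∅ ∈ τ ✓.
  V = {[x71]}: π^{-1}(V) = {x71} ∈ τ ✓.
  V = {[x72=x73]}: π^{-1}(V) = {x72, x73} ∉ τ ✗.
  V = {[x71], [x72=x73]}: π^{-1}(V) = {x71, x72, x73} ∈ τ ✓.
Open sets in the quotient: τ_Q = {{}, {[x71]}, {[x71], [x72=x73]}} (3 elements).


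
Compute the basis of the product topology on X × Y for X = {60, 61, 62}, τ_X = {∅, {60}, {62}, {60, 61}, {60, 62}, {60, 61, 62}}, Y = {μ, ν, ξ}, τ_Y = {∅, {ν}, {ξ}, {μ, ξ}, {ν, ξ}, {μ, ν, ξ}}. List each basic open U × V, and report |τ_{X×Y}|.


Basis B = {∅ × ∅, {60} × {ν}, {60} × {ξ}, {62} × {ν}, {62} × {ξ}, {60} × {μ, ξ}, {60} × {ν, ξ}, {60, 61} × {ν}, {60, 62} × {ν}, {60, 61} × {ξ}, {60, 62} × {ξ}, {62} × {μ, ξ}, {62} × {ν, ξ}, {60} × {μ, ν, ξ}, {60, 61, 62} × {ν}, {60, 61, 62} × {ξ}, {62} × {μ, ν, ξ}, {60, 61} × {μ, ξ}, {60, 62} × {μ, ξ}, {60, 61} × {ν, ξ}, {60, 62} × {ν, ξ}, {60, 61} × {μ, ν, ξ}, {60, 62} × {μ, ν, ξ}, {60, 61, 62} × {μ, ξ}, {60, 61, 62} × {ν, ξ}, {60, 61, 62} × {μ, ν, ξ}}; |τ_{X×Y}| = 108.

Enumerate products U × V with U ∈ τ_X, V ∈ τ_Y (deduplicated):
  ∅ × ∅ = {} (∅)
  {60} × {ν} = {(60,ν)}
  {60} × {ξ} = {(60,ξ)}
  {62} × {ν} = {(62,ν)}
  {62} × {ξ} = {(62,ξ)}
  {60} × {μ, ξ} = {(60,μ), (60,ξ)}
  {60} × {ν, ξ} = {(60,ν), (60,ξ)}
  {60, 61} × {ν} = {(60,ν), (61,ν)}
  {60, 62} × {ν} = {(60,ν), (62,ν)}
  {60, 61} × {ξ} = {(60,ξ), (61,ξ)}
  {60, 62} × {ξ} = {(60,ξ), (62,ξ)}
  {62} × {μ, ξ} = {(62,μ), (62,ξ)}
  {62} × {ν, ξ} = {(62,ν), (62,ξ)}
  {60} × {μ, ν, ξ} = {(60,μ), (60,ν), (60,ξ)}
  {60, 61, 62} × {ν} = {(60,ν), (61,ν), (62,ν)}
  {60, 61, 62} × {ξ} = {(60,ξ), (61,ξ), (62,ξ)}
  {62} × {μ, ν, ξ} = {(62,μ), (62,ν), (62,ξ)}
  {60, 61} × {μ, ξ} = {(60,μ), (60,ξ), (61,μ), (61,ξ)}
  {60, 62} × {μ, ξ} = {(60,μ), (60,ξ), (62,μ), (62,ξ)}
  {60, 61} × {ν, ξ} = {(60,ν), (60,ξ), (61,ν), (61,ξ)}
  {60, 62} × {ν, ξ} = {(60,ν), (60,ξ), (62,ν), (62,ξ)}
  {60, 61} × {μ, ν, ξ} = {(60,μ), (60,ν), (60,ξ), (61,μ), (61,ν), (61,ξ)}
  {60, 62} × {μ, ν, ξ} = {(60,μ), (60,ν), (60,ξ), (62,μ), (62,ν), (62,ξ)}
  {60, 61, 62} × {μ, ξ} = {(60,μ), (60,ξ), (61,μ), (61,ξ), (62,μ), (62,ξ)}
  {60, 61, 62} × {ν, ξ} = {(60,ν), (60,ξ), (61,ν), (61,ξ), (62,ν), (62,ξ)}
  {60, 61, 62} × {μ, ν, ξ} = {(60,μ), (60,ν), (60,ξ), (61,μ), (61,ν), (61,ξ), (62,μ), (62,ν), (62,ξ)}
These 26 distinct sets form the basis B.
Close under arbitrary unions to get τ_{X×Y}; counting gives |τ_{X×Y}| = 108.


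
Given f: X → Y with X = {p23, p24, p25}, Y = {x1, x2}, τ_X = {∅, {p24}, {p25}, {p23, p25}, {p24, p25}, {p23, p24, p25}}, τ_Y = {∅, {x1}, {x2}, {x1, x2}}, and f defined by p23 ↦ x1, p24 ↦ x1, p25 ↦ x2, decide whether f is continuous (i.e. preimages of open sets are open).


f is NOT continuous.

Compute f^{-1}(U) for each U ∈ τ_Y:
  U = ∅: f^{-1}(U) = ∅ ∈ τ_X ✓.
  U = {x1}: f^{-1}(U) = {p23, p24} ∉ τ_X ✗.
  U = {x2}: f^{-1}(U) = {p25} ∈ τ_X ✓.
  U = {x1, x2}: f^{-1}(U) = {p23, p24, p25} ∈ τ_X ✓.
Found U = {x1} with f^{-1}(U) = {p23, p24} not in τ_X. Therefore f is NOT continuous.


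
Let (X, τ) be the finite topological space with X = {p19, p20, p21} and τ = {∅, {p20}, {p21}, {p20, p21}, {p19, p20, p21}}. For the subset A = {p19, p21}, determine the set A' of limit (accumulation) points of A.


A' = {p19}

For each x ∈ X, list the open sets U ∈ τ with x ∈ U, then check whether U ∩ (A ∖ {x}) ≠ ∅ for every such U.
  x = p19: opens ∋ x are {p19, p20, p21}; each meets A ∖ {p19}, so x IS a limit point.
  x = p20: open {p20} ∋ x has {p20} ∩ (A ∖ {p20}) = ∅, so x is NOT a limit point.
  x = p21: open {p21} ∋ x has {p21} ∩ (A ∖ {p21}) = ∅, so x is NOT a limit point.
Collecting: A' = {p19}.


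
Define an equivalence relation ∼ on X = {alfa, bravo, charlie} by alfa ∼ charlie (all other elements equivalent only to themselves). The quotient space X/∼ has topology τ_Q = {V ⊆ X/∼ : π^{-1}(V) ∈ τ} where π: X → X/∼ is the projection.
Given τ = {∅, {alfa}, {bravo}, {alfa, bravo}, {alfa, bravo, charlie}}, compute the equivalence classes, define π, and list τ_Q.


X/∼ = {[alfa=charlie], [bravo]}; |τ_Q| = 3.

Equivalence classes: [alfa=charlie], [bravo].
Quotient map π: X → X/∼ sends alfa ↦ [alfa=charlie], bravo ↦ [bravo], charlie ↦ [alfa=charlie].
For each subset V ⊆ X/∼, compute π^{-1}(V) ⊆ X and check whether π^{-1}(V) ∈ τ. V is open in τ_Q iff π^{-1}(V) ∈ τ.
  V = {}: π^{-1}(V) = ∅ ∈ τ ✓.
  V = {[alfa=charlie]}: π^{-1}(V) = {alfa, charlie} ∉ τ ✗.
  V = {[bravo]}: π^{-1}(V) = {bravo} ∈ τ ✓.
  V = {[alfa=charlie], [bravo]}: π^{-1}(V) = {alfa, bravo, charlie} ∈ τ ✓.
Open sets in the quotient: τ_Q = {{}, {[bravo]}, {[alfa=charlie], [bravo]}} (3 elements).


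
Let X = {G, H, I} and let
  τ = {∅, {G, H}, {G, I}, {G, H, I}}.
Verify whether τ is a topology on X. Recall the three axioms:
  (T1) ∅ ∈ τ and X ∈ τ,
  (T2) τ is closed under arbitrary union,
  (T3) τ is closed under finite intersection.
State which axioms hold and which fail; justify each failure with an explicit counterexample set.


τ is NOT a topology on X.

Axiom (T1): ∅ ∈ τ? Yes; X ∈ τ? Yes.
Axiom (T2/T3): check pairwise unions and intersections of members of τ.
Counterexample for (T3): {G, H} ∩ {G, I} = {G} ∉ τ. Therefore τ is NOT a topology.


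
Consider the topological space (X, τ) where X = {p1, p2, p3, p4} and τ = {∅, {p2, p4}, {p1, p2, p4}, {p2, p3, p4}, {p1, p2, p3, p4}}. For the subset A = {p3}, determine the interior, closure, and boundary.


int(A) = ∅, cl(A) = {p3}, ∂A = {p3}.

Closed sets in (X, τ) are complements of opens:
  closed(X, τ) = {∅, {p1}, {p3}, {p1, p3}, {p1, p2, p3, p4}}.
int(A) = ⋃ {U ∈ τ : U ⊆ A}. Opens contained in A: ∅.
Taking the union of these: int(A) = ∅.
cl(A) = ⋂ {C closed : A ⊆ C}. Closed sets containing A: {p3}, {p1, p3}, {p1, p2, p3, p4}.
Intersecting these: cl(A) = {p3}.
∂A = cl(A) ∖ int(A) = {p3} ∖ ∅ = {p3}.


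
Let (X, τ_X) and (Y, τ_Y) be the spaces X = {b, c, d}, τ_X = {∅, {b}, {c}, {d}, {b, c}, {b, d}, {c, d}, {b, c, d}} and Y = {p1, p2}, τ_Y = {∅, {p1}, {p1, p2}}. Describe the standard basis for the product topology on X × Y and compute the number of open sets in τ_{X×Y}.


Basis B = {∅ × ∅, {b} × {p1}, {c} × {p1}, {d} × {p1}, {b} × {p1, p2}, {b, c} × {p1}, {b, d} × {p1}, {c} × {p1, p2}, {c, d} × {p1}, {d} × {p1, p2}, {b, c, d} × {p1}, {b, c} × {p1, p2}, {b, d} × {p1, p2}, {c, d} × {p1, p2}, {b, c, d} × {p1, p2}}; |τ_{X×Y}| = 27.

Enumerate products U × V with U ∈ τ_X, V ∈ τ_Y (deduplicated):
  ∅ × ∅ = {} (∅)
  {b} × {p1} = {(b,p1)}
  {c} × {p1} = {(c,p1)}
  {d} × {p1} = {(d,p1)}
  {b} × {p1, p2} = {(b,p1), (b,p2)}
  {b, c} × {p1} = {(b,p1), (c,p1)}
  {b, d} × {p1} = {(b,p1), (d,p1)}
  {c} × {p1, p2} = {(c,p1), (c,p2)}
  {c, d} × {p1} = {(c,p1), (d,p1)}
  {d} × {p1, p2} = {(d,p1), (d,p2)}
  {b, c, d} × {p1} = {(b,p1), (c,p1), (d,p1)}
  {b, c} × {p1, p2} = {(b,p1), (b,p2), (c,p1), (c,p2)}
  {b, d} × {p1, p2} = {(b,p1), (b,p2), (d,p1), (d,p2)}
  {c, d} × {p1, p2} = {(c,p1), (c,p2), (d,p1), (d,p2)}
  {b, c, d} × {p1, p2} = {(b,p1), (b,p2), (c,p1), (c,p2), (d,p1), (d,p2)}
These 15 distinct sets form the basis B.
Close under arbitrary unions to get τ_{X×Y}; counting gives |τ_{X×Y}| = 27.


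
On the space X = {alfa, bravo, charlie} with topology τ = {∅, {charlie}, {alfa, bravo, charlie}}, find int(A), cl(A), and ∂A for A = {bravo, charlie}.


int(A) = {charlie}, cl(A) = {alfa, bravo, charlie}, ∂A = {alfa, bravo}.

Closed sets in (X, τ) are complements of opens:
  closed(X, τ) = {∅, {alfa, bravo}, {alfa, bravo, charlie}}.
int(A) = ⋃ {U ∈ τ : U ⊆ A}. Opens contained in A: ∅, {charlie}.
Taking the union of these: int(A) = {charlie}.
cl(A) = ⋂ {C closed : A ⊆ C}. Closed sets containing A: {alfa, bravo, charlie}.
Intersecting these: cl(A) = {alfa, bravo, charlie}.
∂A = cl(A) ∖ int(A) = {alfa, bravo, charlie} ∖ {charlie} = {alfa, bravo}.


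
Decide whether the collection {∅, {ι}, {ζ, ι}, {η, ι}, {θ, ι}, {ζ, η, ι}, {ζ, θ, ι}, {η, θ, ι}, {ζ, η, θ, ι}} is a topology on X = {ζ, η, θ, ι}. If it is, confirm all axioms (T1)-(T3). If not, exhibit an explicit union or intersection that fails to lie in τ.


τ IS a topology on X.

Axiom (T1): ∅ ∈ τ? Yes; X ∈ τ? Yes.
Axiom (T2/T3): check pairwise unions and intersections of members of τ.
All pairwise intersections and unions checked — each lies in τ. Therefore τ satisfies (T1), (T2), (T3): it IS a topology on X.


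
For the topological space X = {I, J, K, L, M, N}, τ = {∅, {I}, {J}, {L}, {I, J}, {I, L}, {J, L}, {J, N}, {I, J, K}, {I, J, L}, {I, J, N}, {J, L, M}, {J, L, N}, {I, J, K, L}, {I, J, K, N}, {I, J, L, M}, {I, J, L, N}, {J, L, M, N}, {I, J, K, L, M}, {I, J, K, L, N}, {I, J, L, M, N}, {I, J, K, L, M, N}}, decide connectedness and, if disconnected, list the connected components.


(X, τ) is connected.

Find clopen sets (U ∈ τ with X ∖ U ∈ τ):
  U = ∅, X ∖ U = {I, J, K, L, M, N} — both open, so U is clopen.
  U = {I, J, K, L, M, N}, X ∖ U = ∅ — both open, so U is clopen.
Only trivial clopens (∅ and X) exist, so (X, τ) is connected.
Compute connected components by grouping points that agree on all clopens:
  component: {I, J, K, L, M, N}


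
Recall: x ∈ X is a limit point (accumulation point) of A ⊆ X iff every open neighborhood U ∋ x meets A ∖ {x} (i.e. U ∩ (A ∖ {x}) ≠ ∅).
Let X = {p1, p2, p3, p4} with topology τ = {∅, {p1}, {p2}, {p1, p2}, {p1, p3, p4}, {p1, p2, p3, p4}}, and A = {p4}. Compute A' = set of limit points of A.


A' = {p3}

For each x ∈ X, list the open sets U ∈ τ with x ∈ U, then check whether U ∩ (A ∖ {x}) ≠ ∅ for every such U.
  x = p1: open {p1} ∋ x has {p1} ∩ (A ∖ {p1}) = ∅, so x is NOT a limit point.
  x = p2: open {p2} ∋ x has {p2} ∩ (A ∖ {p2}) = ∅, so x is NOT a limit point.
  x = p3: opens ∋ x are {p1, p3, p4}, {p1, p2, p3, p4}; each meets A ∖ {p3}, so x IS a limit point.
  x = p4: open {p1, p3, p4} ∋ x has {p1, p3, p4} ∩ (A ∖ {p4}) = ∅, so x is NOT a limit point.
Collecting: A' = {p3}.


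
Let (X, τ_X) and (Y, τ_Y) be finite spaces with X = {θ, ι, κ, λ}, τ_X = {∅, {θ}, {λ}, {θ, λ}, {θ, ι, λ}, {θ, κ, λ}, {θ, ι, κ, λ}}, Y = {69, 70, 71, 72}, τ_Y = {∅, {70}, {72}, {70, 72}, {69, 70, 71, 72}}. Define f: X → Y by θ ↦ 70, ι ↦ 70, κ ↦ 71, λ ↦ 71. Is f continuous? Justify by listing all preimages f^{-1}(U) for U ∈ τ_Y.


f is NOT continuous.

Compute f^{-1}(U) for each U ∈ τ_Y:
  U = ∅: f^{-1}(U) = ∅ ∈ τ_X ✓.
  U = {70}: f^{-1}(U) = {θ, ι} ∉ τ_X ✗.
  U = {72}: f^{-1}(U) = ∅ ∈ τ_X ✓.
  U = {70, 72}: f^{-1}(U) = {θ, ι} ∉ τ_X ✗.
  U = {69, 70, 71, 72}: f^{-1}(U) = {θ, ι, κ, λ} ∈ τ_X ✓.
Found U = {70} with f^{-1}(U) = {θ, ι} not in τ_X. Therefore f is NOT continuous.


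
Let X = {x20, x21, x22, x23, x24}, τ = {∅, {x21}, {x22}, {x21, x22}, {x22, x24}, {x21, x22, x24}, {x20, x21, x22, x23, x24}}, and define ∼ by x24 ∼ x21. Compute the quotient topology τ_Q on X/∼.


X/∼ = {[x20], [x21=x24], [x22], [x23]}; |τ_Q| = 4.

Equivalence classes: [x20], [x21=x24], [x22], [x23].
Quotient map π: X → X/∼ sends x20 ↦ [x20], x21 ↦ [x21=x24], x22 ↦ [x22], x23 ↦ [x23], x24 ↦ [x21=x24].
For each subset V ⊆ X/∼, compute π^{-1}(V) ⊆ X and check whether π^{-1}(V) ∈ τ. V is open in τ_Q iff π^{-1}(V) ∈ τ.
  V = {}: π^{-1}(V) = ∅ ∈ τ ✓.
  V = {[x20]}: π^{-1}(V) = {x20} ∉ τ ✗.
  V = {[x21=x24]}: π^{-1}(V) = {x21, x24} ∉ τ ✗.
  V = {[x20], [x21=x24]}: π^{-1}(V) = {x20, x21, x24} ∉ τ ✗.
  V = {[x22]}: π^{-1}(V) = {x22} ∈ τ ✓.
  V = {[x20], [x22]}: π^{-1}(V) = {x20, x22} ∉ τ ✗.
  V = {[x21=x24], [x22]}: π^{-1}(V) = {x21, x22, x24} ∈ τ ✓.
  V = {[x20], [x21=x24], [x22]}: π^{-1}(V) = {x20, x21, x22, x24} ∉ τ ✗.
  V = {[x23]}: π^{-1}(V) = {x23} ∉ τ ✗.
  V = {[x20], [x23]}: π^{-1}(V) = {x20, x23} ∉ τ ✗.
  V = {[x21=x24], [x23]}: π^{-1}(V) = {x21, x23, x24} ∉ τ ✗.
  V = {[x20], [x21=x24], [x23]}: π^{-1}(V) = {x20, x21, x23, x24} ∉ τ ✗.
  V = {[x22], [x23]}: π^{-1}(V) = {x22, x23} ∉ τ ✗.
  V = {[x20], [x22], [x23]}: π^{-1}(V) = {x20, x22, x23} ∉ τ ✗.
  V = {[x21=x24], [x22], [x23]}: π^{-1}(V) = {x21, x22, x23, x24} ∉ τ ✗.
  V = {[x20], [x21=x24], [x22], [x23]}: π^{-1}(V) = {x20, x21, x22, x23, x24} ∈ τ ✓.
Open sets in the quotient: τ_Q = {{}, {[x22]}, {[x21=x24], [x22]}, {[x20], [x21=x24], [x22], [x23]}} (4 elements).


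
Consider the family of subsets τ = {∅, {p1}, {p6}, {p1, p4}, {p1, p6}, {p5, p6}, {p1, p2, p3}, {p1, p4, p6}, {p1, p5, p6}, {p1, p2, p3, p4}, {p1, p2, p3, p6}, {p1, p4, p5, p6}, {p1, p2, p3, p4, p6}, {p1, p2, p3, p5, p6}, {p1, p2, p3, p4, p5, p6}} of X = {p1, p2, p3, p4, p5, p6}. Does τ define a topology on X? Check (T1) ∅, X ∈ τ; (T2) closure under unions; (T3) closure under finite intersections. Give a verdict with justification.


τ IS a topology on X.

Axiom (T1): ∅ ∈ τ? Yes; X ∈ τ? Yes.
Axiom (T2/T3): check pairwise unions and intersections of members of τ.
All pairwise intersections and unions checked — each lies in τ. Therefore τ satisfies (T1), (T2), (T3): it IS a topology on X.


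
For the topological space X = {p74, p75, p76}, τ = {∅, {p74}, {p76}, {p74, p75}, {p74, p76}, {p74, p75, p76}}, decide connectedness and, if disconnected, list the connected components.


(X, τ) is disconnected; components = [{p76}, {p74, p75}].

Find clopen sets (U ∈ τ with X ∖ U ∈ τ):
  U = ∅, X ∖ U = {p74, p75, p76} — both open, so U is clopen.
  U = {p76}, X ∖ U = {p74, p75} — both open, so U is clopen.
  U = {p74, p75}, X ∖ U = {p76} — both open, so U is clopen.
  U = {p74, p75, p76}, X ∖ U = ∅ — both open, so U is clopen.
Nontrivial clopen(s) exist: e.g. {p76}. So (X, τ) is disconnected.
Compute connected components by grouping points that agree on all clopens:
  component: {p76}
  component: {p74, p75}


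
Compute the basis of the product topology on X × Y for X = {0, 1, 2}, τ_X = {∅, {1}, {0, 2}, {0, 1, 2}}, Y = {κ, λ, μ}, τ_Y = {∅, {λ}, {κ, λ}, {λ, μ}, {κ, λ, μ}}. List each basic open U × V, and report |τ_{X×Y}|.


Basis B = {∅ × ∅, {1} × {λ}, {0, 2} × {λ}, {1} × {κ, λ}, {1} × {λ, μ}, {0, 1, 2} × {λ}, {1} × {κ, λ, μ}, {0, 2} × {κ, λ}, {0, 2} × {λ, μ}, {0, 2} × {κ, λ, μ}, {0, 1, 2} × {κ, λ}, {0, 1, 2} × {λ, μ}, {0, 1, 2} × {κ, λ, μ}}; |τ_{X×Y}| = 25.

Enumerate products U × V with U ∈ τ_X, V ∈ τ_Y (deduplicated):
  ∅ × ∅ = {} (∅)
  {1} × {λ} = {(1,λ)}
  {0, 2} × {λ} = {(0,λ), (2,λ)}
  {1} × {κ, λ} = {(1,κ), (1,λ)}
  {1} × {λ, μ} = {(1,λ), (1,μ)}
  {0, 1, 2} × {λ} = {(0,λ), (1,λ), (2,λ)}
  {1} × {κ, λ, μ} = {(1,κ), (1,λ), (1,μ)}
  {0, 2} × {κ, λ} = {(0,κ), (0,λ), (2,κ), (2,λ)}
  {0, 2} × {λ, μ} = {(0,λ), (0,μ), (2,λ), (2,μ)}
  {0, 2} × {κ, λ, μ} = {(0,κ), (0,λ), (0,μ), (2,κ), (2,λ), (2,μ)}
  {0, 1, 2} × {κ, λ} = {(0,κ), (0,λ), (1,κ), (1,λ), (2,κ), (2,λ)}
  {0, 1, 2} × {λ, μ} = {(0,λ), (0,μ), (1,λ), (1,μ), (2,λ), (2,μ)}
  {0, 1, 2} × {κ, λ, μ} = {(0,κ), (0,λ), (0,μ), (1,κ), (1,λ), (1,μ), (2,κ), (2,λ), (2,μ)}
These 13 distinct sets form the basis B.
Close under arbitrary unions to get τ_{X×Y}; counting gives |τ_{X×Y}| = 25.


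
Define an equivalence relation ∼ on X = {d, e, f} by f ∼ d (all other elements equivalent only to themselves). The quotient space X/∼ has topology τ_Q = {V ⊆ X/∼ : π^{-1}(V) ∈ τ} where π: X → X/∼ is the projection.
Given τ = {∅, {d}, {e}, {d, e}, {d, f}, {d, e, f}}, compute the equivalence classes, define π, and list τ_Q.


X/∼ = {[d=f], [e]}; |τ_Q| = 4.

Equivalence classes: [d=f], [e].
Quotient map π: X → X/∼ sends d ↦ [d=f], e ↦ [e], f ↦ [d=f].
For each subset V ⊆ X/∼, compute π^{-1}(V) ⊆ X and check whether π^{-1}(V) ∈ τ. V is open in τ_Q iff π^{-1}(V) ∈ τ.
  V = {}: π^{-1}(V) = ∅ ∈ τ ✓.
  V = {[d=f]}: π^{-1}(V) = {d, f} ∈ τ ✓.
  V = {[e]}: π^{-1}(V) = {e} ∈ τ ✓.
  V = {[d=f], [e]}: π^{-1}(V) = {d, e, f} ∈ τ ✓.
Open sets in the quotient: τ_Q = {{}, {[d=f]}, {[e]}, {[d=f], [e]}} (4 elements).


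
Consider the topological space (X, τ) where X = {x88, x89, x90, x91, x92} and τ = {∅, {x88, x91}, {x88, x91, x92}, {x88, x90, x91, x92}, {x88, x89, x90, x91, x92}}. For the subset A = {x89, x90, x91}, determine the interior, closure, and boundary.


int(A) = ∅, cl(A) = {x88, x89, x90, x91, x92}, ∂A = {x88, x89, x90, x91, x92}.

Closed sets in (X, τ) are complements of opens:
  closed(X, τ) = {∅, {x89}, {x89, x90}, {x89, x90, x92}, {x88, x89, x90, x91, x92}}.
int(A) = ⋃ {U ∈ τ : U ⊆ A}. Opens contained in A: ∅.
Taking the union of these: int(A) = ∅.
cl(A) = ⋂ {C closed : A ⊆ C}. Closed sets containing A: {x88, x89, x90, x91, x92}.
Intersecting these: cl(A) = {x88, x89, x90, x91, x92}.
∂A = cl(A) ∖ int(A) = {x88, x89, x90, x91, x92} ∖ ∅ = {x88, x89, x90, x91, x92}.


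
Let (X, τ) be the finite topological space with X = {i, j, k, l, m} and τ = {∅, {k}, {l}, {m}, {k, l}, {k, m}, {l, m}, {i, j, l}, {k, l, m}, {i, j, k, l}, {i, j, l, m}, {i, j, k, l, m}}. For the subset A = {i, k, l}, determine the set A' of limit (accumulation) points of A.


A' = {i, j}

For each x ∈ X, list the open sets U ∈ τ with x ∈ U, then check whether U ∩ (A ∖ {x}) ≠ ∅ for every such U.
  x = i: opens ∋ x are {i, j, l}, {i, j, k, l}, {i, j, l, m}, {i, j, k, l, m}; each meets A ∖ {i}, so x IS a limit point.
  x = j: opens ∋ x are {i, j, l}, {i, j, k, l}, {i, j, l, m}, {i, j, k, l, m}; each meets A ∖ {j}, so x IS a limit point.
  x = k: open {k} ∋ x has {k} ∩ (A ∖ {k}) = ∅, so x is NOT a limit point.
  x = l: open {l} ∋ x has {l} ∩ (A ∖ {l}) = ∅, so x is NOT a limit point.
  x = m: open {m} ∋ x has {m} ∩ (A ∖ {m}) = ∅, so x is NOT a limit point.
Collecting: A' = {i, j}.


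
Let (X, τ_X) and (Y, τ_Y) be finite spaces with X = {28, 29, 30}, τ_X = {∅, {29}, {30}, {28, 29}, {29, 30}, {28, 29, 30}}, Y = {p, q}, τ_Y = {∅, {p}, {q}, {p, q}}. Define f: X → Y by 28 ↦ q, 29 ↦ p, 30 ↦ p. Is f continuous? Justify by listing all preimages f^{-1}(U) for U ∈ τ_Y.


f is NOT continuous.

Compute f^{-1}(U) for each U ∈ τ_Y:
  U = ∅: f^{-1}(U) = ∅ ∈ τ_X ✓.
  U = {p}: f^{-1}(U) = {29, 30} ∈ τ_X ✓.
  U = {q}: f^{-1}(U) = {28} ∉ τ_X ✗.
  U = {p, q}: f^{-1}(U) = {28, 29, 30} ∈ τ_X ✓.
Found U = {q} with f^{-1}(U) = {28} not in τ_X. Therefore f is NOT continuous.


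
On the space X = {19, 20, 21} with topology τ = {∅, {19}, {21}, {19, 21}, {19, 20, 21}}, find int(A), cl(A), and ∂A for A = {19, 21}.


int(A) = {19, 21}, cl(A) = {19, 20, 21}, ∂A = {20}.

Closed sets in (X, τ) are complements of opens:
  closed(X, τ) = {∅, {20}, {19, 20}, {20, 21}, {19, 20, 21}}.
int(A) = ⋃ {U ∈ τ : U ⊆ A}. Opens contained in A: ∅, {19}, {21}, {19, 21}.
Taking the union of these: int(A) = {19, 21}.
cl(A) = ⋂ {C closed : A ⊆ C}. Closed sets containing A: {19, 20, 21}.
Intersecting these: cl(A) = {19, 20, 21}.
∂A = cl(A) ∖ int(A) = {19, 20, 21} ∖ {19, 21} = {20}.


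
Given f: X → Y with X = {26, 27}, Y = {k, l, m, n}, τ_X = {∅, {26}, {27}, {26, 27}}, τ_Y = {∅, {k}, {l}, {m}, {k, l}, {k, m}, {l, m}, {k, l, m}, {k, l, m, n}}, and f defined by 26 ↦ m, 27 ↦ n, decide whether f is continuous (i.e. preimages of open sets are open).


f IS continuous.

Compute f^{-1}(U) for each U ∈ τ_Y:
  U = ∅: f^{-1}(U) = ∅ ∈ τ_X ✓.
  U = {k}: f^{-1}(U) = ∅ ∈ τ_X ✓.
  U = {l}: f^{-1}(U) = ∅ ∈ τ_X ✓.
  U = {m}: f^{-1}(U) = {26} ∈ τ_X ✓.
  U = {k, l}: f^{-1}(U) = ∅ ∈ τ_X ✓.
  U = {k, m}: f^{-1}(U) = {26} ∈ τ_X ✓.
  U = {l, m}: f^{-1}(U) = {26} ∈ τ_X ✓.
  U = {k, l, m}: f^{-1}(U) = {26} ∈ τ_X ✓.
  U = {k, l, m, n}: f^{-1}(U) = {26, 27} ∈ τ_X ✓.
Every preimage lies in τ_X, so f IS continuous.


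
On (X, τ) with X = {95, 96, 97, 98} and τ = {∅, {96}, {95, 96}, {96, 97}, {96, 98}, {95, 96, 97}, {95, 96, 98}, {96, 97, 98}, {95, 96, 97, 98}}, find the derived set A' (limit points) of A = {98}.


A' = ∅

For each x ∈ X, list the open sets U ∈ τ with x ∈ U, then check whether U ∩ (A ∖ {x}) ≠ ∅ for every such U.
  x = 95: open {95, 96} ∋ x has {95, 96} ∩ (A ∖ {95}) = ∅, so x is NOT a limit point.
  x = 96: open {96} ∋ x has {96} ∩ (A ∖ {96}) = ∅, so x is NOT a limit point.
  x = 97: open {96, 97} ∋ x has {96, 97} ∩ (A ∖ {97}) = ∅, so x is NOT a limit point.
  x = 98: open {96, 98} ∋ x has {96, 98} ∩ (A ∖ {98}) = ∅, so x is NOT a limit point.
Collecting: A' = ∅.


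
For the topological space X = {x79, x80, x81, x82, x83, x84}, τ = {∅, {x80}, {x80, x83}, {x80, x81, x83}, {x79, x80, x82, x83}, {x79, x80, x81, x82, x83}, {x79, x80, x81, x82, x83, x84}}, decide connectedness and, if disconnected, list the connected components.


(X, τ) is connected.

Find clopen sets (U ∈ τ with X ∖ U ∈ τ):
  U = ∅, X ∖ U = {x79, x80, x81, x82, x83, x84} — both open, so U is clopen.
  U = {x79, x80, x81, x82, x83, x84}, X ∖ U = ∅ — both open, so U is clopen.
Only trivial clopens (∅ and X) exist, so (X, τ) is connected.
Compute connected components by grouping points that agree on all clopens:
  component: {x79, x80, x81, x82, x83, x84}


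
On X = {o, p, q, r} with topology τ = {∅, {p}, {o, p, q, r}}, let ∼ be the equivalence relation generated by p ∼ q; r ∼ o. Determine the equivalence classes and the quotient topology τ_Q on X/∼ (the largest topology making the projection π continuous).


X/∼ = {[o=r], [p=q]}; |τ_Q| = 2.

Equivalence classes: [o=r], [p=q].
Quotient map π: X → X/∼ sends o ↦ [o=r], p ↦ [p=q], q ↦ [p=q], r ↦ [o=r].
For each subset V ⊆ X/∼, compute π^{-1}(V) ⊆ X and check whether π^{-1}(V) ∈ τ. V is open in τ_Q iff π^{-1}(V) ∈ τ.
  V = {}: π^{-1}(V) = ∅ ∈ τ ✓.
  V = {[o=r]}: π^{-1}(V) = {o, r} ∉ τ ✗.
  V = {[p=q]}: π^{-1}(V) = {p, q} ∉ τ ✗.
  V = {[o=r], [p=q]}: π^{-1}(V) = {o, p, q, r} ∈ τ ✓.
Open sets in the quotient: τ_Q = {{}, {[o=r], [p=q]}} (2 elements).


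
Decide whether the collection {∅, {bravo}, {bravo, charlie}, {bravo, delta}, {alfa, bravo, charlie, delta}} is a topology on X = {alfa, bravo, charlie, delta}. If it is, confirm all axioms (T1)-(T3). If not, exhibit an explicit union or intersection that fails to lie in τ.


τ is NOT a topology on X.

Axiom (T1): ∅ ∈ τ? Yes; X ∈ τ? Yes.
Axiom (T2/T3): check pairwise unions and intersections of members of τ.
Counterexample for (T2): {bravo, charlie} ∪ {bravo, delta} = {bravo, charlie, delta} ∉ τ. Therefore τ is NOT a topology.


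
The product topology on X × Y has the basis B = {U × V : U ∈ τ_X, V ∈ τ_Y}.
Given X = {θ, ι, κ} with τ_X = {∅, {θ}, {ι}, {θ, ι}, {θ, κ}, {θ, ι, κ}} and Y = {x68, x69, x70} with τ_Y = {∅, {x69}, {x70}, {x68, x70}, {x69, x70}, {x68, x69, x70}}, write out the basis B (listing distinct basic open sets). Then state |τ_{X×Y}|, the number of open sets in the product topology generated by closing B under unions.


Basis B = {∅ × ∅, {θ} × {x69}, {θ} × {x70}, {ι} × {x69}, {ι} × {x70}, {θ} × {x68, x70}, {θ} × {x69, x70}, {θ, ι} × {x69}, {θ, κ} × {x69}, {θ, ι} × {x70}, {θ, κ} × {x70}, {ι} × {x68, x70}, {ι} × {x69, x70}, {θ} × {x68, x69, x70}, {θ, ι, κ} × {x69}, {θ, ι, κ} × {x70}, {ι} × {x68, x69, x70}, {θ, ι} × {x68, x70}, {θ, κ} × {x68, x70}, {θ, ι} × {x69, x70}, {θ, κ} × {x69, x70}, {θ, ι} × {x68, x69, x70}, {θ, κ} × {x68, x69, x70}, {θ, ι, κ} × {x68, x70}, {θ, ι, κ} × {x69, x70}, {θ, ι, κ} × {x68, x69, x70}}; |τ_{X×Y}| = 108.

Enumerate products U × V with U ∈ τ_X, V ∈ τ_Y (deduplicated):
  ∅ × ∅ = {} (∅)
  {θ} × {x69} = {(θ,x69)}
  {θ} × {x70} = {(θ,x70)}
  {ι} × {x69} = {(ι,x69)}
  {ι} × {x70} = {(ι,x70)}
  {θ} × {x68, x70} = {(θ,x68), (θ,x70)}
  {θ} × {x69, x70} = {(θ,x69), (θ,x70)}
  {θ, ι} × {x69} = {(θ,x69), (ι,x69)}
  {θ, κ} × {x69} = {(θ,x69), (κ,x69)}
  {θ, ι} × {x70} = {(θ,x70), (ι,x70)}
  {θ, κ} × {x70} = {(θ,x70), (κ,x70)}
  {ι} × {x68, x70} = {(ι,x68), (ι,x70)}
  {ι} × {x69, x70} = {(ι,x69), (ι,x70)}
  {θ} × {x68, x69, x70} = {(θ,x68), (θ,x69), (θ,x70)}
  {θ, ι, κ} × {x69} = {(θ,x69), (ι,x69), (κ,x69)}
  {θ, ι, κ} × {x70} = {(θ,x70), (ι,x70), (κ,x70)}
  {ι} × {x68, x69, x70} = {(ι,x68), (ι,x69), (ι,x70)}
  {θ, ι} × {x68, x70} = {(θ,x68), (θ,x70), (ι,x68), (ι,x70)}
  {θ, κ} × {x68, x70} = {(θ,x68), (θ,x70), (κ,x68), (κ,x70)}
  {θ, ι} × {x69, x70} = {(θ,x69), (θ,x70), (ι,x69), (ι,x70)}
  {θ, κ} × {x69, x70} = {(θ,x69), (θ,x70), (κ,x69), (κ,x70)}
  {θ, ι} × {x68, x69, x70} = {(θ,x68), (θ,x69), (θ,x70), (ι,x68), (ι,x69), (ι,x70)}
  {θ, κ} × {x68, x69, x70} = {(θ,x68), (θ,x69), (θ,x70), (κ,x68), (κ,x69), (κ,x70)}
  {θ, ι, κ} × {x68, x70} = {(θ,x68), (θ,x70), (ι,x68), (ι,x70), (κ,x68), (κ,x70)}
  {θ, ι, κ} × {x69, x70} = {(θ,x69), (θ,x70), (ι,x69), (ι,x70), (κ,x69), (κ,x70)}
  {θ, ι, κ} × {x68, x69, x70} = {(θ,x68), (θ,x69), (θ,x70), (ι,x68), (ι,x69), (ι,x70), (κ,x68), (κ,x69), (κ,x70)}
These 26 distinct sets form the basis B.
Close under arbitrary unions to get τ_{X×Y}; counting gives |τ_{X×Y}| = 108.


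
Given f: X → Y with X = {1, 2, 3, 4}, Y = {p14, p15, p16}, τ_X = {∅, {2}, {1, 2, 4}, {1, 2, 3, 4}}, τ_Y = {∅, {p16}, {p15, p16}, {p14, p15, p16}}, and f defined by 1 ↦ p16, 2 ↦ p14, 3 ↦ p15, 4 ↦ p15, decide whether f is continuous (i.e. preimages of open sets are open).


f is NOT continuous.

Compute f^{-1}(U) for each U ∈ τ_Y:
  U = ∅: f^{-1}(U) = ∅ ∈ τ_X ✓.
  U = {p16}: f^{-1}(U) = {1} ∉ τ_X ✗.
  U = {p15, p16}: f^{-1}(U) = {1, 3, 4} ∉ τ_X ✗.
  U = {p14, p15, p16}: f^{-1}(U) = {1, 2, 3, 4} ∈ τ_X ✓.
Found U = {p16} with f^{-1}(U) = {1} not in τ_X. Therefore f is NOT continuous.


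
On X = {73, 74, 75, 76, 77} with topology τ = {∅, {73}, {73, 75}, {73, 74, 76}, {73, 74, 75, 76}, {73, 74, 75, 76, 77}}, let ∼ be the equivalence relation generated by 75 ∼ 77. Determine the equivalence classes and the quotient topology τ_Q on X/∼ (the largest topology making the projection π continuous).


X/∼ = {[73], [74], [75=77], [76]}; |τ_Q| = 4.

Equivalence classes: [73], [74], [75=77], [76].
Quotient map π: X → X/∼ sends 73 ↦ [73], 74 ↦ [74], 75 ↦ [75=77], 76 ↦ [76], 77 ↦ [75=77].
For each subset V ⊆ X/∼, compute π^{-1}(V) ⊆ X and check whether π^{-1}(V) ∈ τ. V is open in τ_Q iff π^{-1}(V) ∈ τ.
  V = {}: π^{-1}(V) = ∅ ∈ τ ✓.
  V = {[73]}: π^{-1}(V) = {73} ∈ τ ✓.
  V = {[74]}: π^{-1}(V) = {74} ∉ τ ✗.
  V = {[73], [74]}: π^{-1}(V) = {73, 74} ∉ τ ✗.
  V = {[75=77]}: π^{-1}(V) = {75, 77} ∉ τ ✗.
  V = {[73], [75=77]}: π^{-1}(V) = {73, 75, 77} ∉ τ ✗.
  V = {[74], [75=77]}: π^{-1}(V) = {74, 75, 77} ∉ τ ✗.
  V = {[73], [74], [75=77]}: π^{-1}(V) = {73, 74, 75, 77} ∉ τ ✗.
  V = {[76]}: π^{-1}(V) = {76} ∉ τ ✗.
  V = {[73], [76]}: π^{-1}(V) = {73, 76} ∉ τ ✗.
  V = {[74], [76]}: π^{-1}(V) = {74, 76} ∉ τ ✗.
  V = {[73], [74], [76]}: π^{-1}(V) = {73, 74, 76} ∈ τ ✓.
  V = {[75=77], [76]}: π^{-1}(V) = {75, 76, 77} ∉ τ ✗.
  V = {[73], [75=77], [76]}: π^{-1}(V) = {73, 75, 76, 77} ∉ τ ✗.
  V = {[74], [75=77], [76]}: π^{-1}(V) = {74, 75, 76, 77} ∉ τ ✗.
  V = {[73], [74], [75=77], [76]}: π^{-1}(V) = {73, 74, 75, 76, 77} ∈ τ ✓.
Open sets in the quotient: τ_Q = {{}, {[73]}, {[73], [74], [76]}, {[73], [74], [75=77], [76]}} (4 elements).


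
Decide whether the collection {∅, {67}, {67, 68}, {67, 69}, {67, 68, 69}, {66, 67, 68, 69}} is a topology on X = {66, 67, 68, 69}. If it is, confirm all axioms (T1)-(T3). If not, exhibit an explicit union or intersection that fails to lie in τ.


τ IS a topology on X.

Axiom (T1): ∅ ∈ τ? Yes; X ∈ τ? Yes.
Axiom (T2/T3): check pairwise unions and intersections of members of τ.
All pairwise intersections and unions checked — each lies in τ. Therefore τ satisfies (T1), (T2), (T3): it IS a topology on X.


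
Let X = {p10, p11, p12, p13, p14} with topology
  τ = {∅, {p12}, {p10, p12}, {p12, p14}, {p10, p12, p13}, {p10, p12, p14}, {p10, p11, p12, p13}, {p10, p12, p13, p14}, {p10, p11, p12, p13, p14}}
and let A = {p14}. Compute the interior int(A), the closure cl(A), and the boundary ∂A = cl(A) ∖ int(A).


int(A) = ∅, cl(A) = {p14}, ∂A = {p14}.

Closed sets in (X, τ) are complements of opens:
  closed(X, τ) = {∅, {p11}, {p14}, {p11, p13}, {p11, p14}, {p10, p11, p13}, {p11, p13, p14}, {p10, p11, p13, p14}, {p10, p11, p12, p13, p14}}.
int(A) = ⋃ {U ∈ τ : U ⊆ A}. Opens contained in A: ∅.
Taking the union of these: int(A) = ∅.
cl(A) = ⋂ {C closed : A ⊆ C}. Closed sets containing A: {p14}, {p11, p14}, {p11, p13, p14}, {p10, p11, p13, p14}, {p10, p11, p12, p13, p14}.
Intersecting these: cl(A) = {p14}.
∂A = cl(A) ∖ int(A) = {p14} ∖ ∅ = {p14}.


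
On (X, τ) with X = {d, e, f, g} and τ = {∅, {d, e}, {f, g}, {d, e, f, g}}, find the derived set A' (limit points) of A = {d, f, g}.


A' = {e, f, g}

For each x ∈ X, list the open sets U ∈ τ with x ∈ U, then check whether U ∩ (A ∖ {x}) ≠ ∅ for every such U.
  x = d: open {d, e} ∋ x has {d, e} ∩ (A ∖ {d}) = ∅, so x is NOT a limit point.
  x = e: opens ∋ x are {d, e}, {d, e, f, g}; each meets A ∖ {e}, so x IS a limit point.
  x = f: opens ∋ x are {f, g}, {d, e, f, g}; each meets A ∖ {f}, so x IS a limit point.
  x = g: opens ∋ x are {f, g}, {d, e, f, g}; each meets A ∖ {g}, so x IS a limit point.
Collecting: A' = {e, f, g}.


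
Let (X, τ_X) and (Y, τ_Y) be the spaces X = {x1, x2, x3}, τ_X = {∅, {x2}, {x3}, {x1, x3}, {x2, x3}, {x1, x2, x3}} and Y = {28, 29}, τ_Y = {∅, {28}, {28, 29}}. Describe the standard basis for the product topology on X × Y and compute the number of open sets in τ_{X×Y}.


Basis B = {∅ × ∅, {x2} × {28}, {x3} × {28}, {x1, x3} × {28}, {x2} × {28, 29}, {x2, x3} × {28}, {x3} × {28, 29}, {x1, x2, x3} × {28}, {x1, x3} × {28, 29}, {x2, x3} × {28, 29}, {x1, x2, x3} × {28, 29}}; |τ_{X×Y}| = 18.

Enumerate products U × V with U ∈ τ_X, V ∈ τ_Y (deduplicated):
  ∅ × ∅ = {} (∅)
  {x2} × {28} = {(x2,28)}
  {x3} × {28} = {(x3,28)}
  {x1, x3} × {28} = {(x1,28), (x3,28)}
  {x2} × {28, 29} = {(x2,28), (x2,29)}
  {x2, x3} × {28} = {(x2,28), (x3,28)}
  {x3} × {28, 29} = {(x3,28), (x3,29)}
  {x1, x2, x3} × {28} = {(x1,28), (x2,28), (x3,28)}
  {x1, x3} × {28, 29} = {(x1,28), (x1,29), (x3,28), (x3,29)}
  {x2, x3} × {28, 29} = {(x2,28), (x2,29), (x3,28), (x3,29)}
  {x1, x2, x3} × {28, 29} = {(x1,28), (x1,29), (x2,28), (x2,29), (x3,28), (x3,29)}
These 11 distinct sets form the basis B.
Close under arbitrary unions to get τ_{X×Y}; counting gives |τ_{X×Y}| = 18.


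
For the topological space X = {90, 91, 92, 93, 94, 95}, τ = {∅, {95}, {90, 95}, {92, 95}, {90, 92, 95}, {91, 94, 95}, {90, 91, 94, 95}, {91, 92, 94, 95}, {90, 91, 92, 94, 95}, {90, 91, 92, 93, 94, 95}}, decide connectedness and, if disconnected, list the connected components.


(X, τ) is connected.

Find clopen sets (U ∈ τ with X ∖ U ∈ τ):
  U = ∅, X ∖ U = {90, 91, 92, 93, 94, 95} — both open, so U is clopen.
  U = {90, 91, 92, 93, 94, 95}, X ∖ U = ∅ — both open, so U is clopen.
Only trivial clopens (∅ and X) exist, so (X, τ) is connected.
Compute connected components by grouping points that agree on all clopens:
  component: {90, 91, 92, 93, 94, 95}


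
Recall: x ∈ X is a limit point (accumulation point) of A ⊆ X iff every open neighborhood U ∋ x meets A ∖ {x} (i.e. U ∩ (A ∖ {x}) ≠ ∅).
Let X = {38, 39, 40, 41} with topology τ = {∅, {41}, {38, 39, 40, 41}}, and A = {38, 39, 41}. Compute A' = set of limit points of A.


A' = {38, 39, 40}

For each x ∈ X, list the open sets U ∈ τ with x ∈ U, then check whether U ∩ (A ∖ {x}) ≠ ∅ for every such U.
  x = 38: opens ∋ x are {38, 39, 40, 41}; each meets A ∖ {38}, so x IS a limit point.
  x = 39: opens ∋ x are {38, 39, 40, 41}; each meets A ∖ {39}, so x IS a limit point.
  x = 40: opens ∋ x are {38, 39, 40, 41}; each meets A ∖ {40}, so x IS a limit point.
  x = 41: open {41} ∋ x has {41} ∩ (A ∖ {41}) = ∅, so x is NOT a limit point.
Collecting: A' = {38, 39, 40}.


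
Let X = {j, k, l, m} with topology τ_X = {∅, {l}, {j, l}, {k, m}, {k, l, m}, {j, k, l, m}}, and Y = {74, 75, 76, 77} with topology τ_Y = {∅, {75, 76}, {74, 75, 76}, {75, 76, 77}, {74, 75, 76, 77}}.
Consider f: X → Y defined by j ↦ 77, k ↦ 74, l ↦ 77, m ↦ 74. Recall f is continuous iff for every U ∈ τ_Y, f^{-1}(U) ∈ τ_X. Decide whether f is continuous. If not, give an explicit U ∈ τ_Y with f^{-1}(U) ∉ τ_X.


f IS continuous.

Compute f^{-1}(U) for each U ∈ τ_Y:
  U = ∅: f^{-1}(U) = ∅ ∈ τ_X ✓.
  U = {75, 76}: f^{-1}(U) = ∅ ∈ τ_X ✓.
  U = {74, 75, 76}: f^{-1}(U) = {k, m} ∈ τ_X ✓.
  U = {75, 76, 77}: f^{-1}(U) = {j, l} ∈ τ_X ✓.
  U = {74, 75, 76, 77}: f^{-1}(U) = {j, k, l, m} ∈ τ_X ✓.
Every preimage lies in τ_X, so f IS continuous.


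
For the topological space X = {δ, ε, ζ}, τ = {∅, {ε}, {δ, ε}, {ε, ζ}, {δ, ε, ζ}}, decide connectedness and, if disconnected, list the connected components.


(X, τ) is connected.

Find clopen sets (U ∈ τ with X ∖ U ∈ τ):
  U = ∅, X ∖ U = {δ, ε, ζ} — both open, so U is clopen.
  U = {δ, ε, ζ}, X ∖ U = ∅ — both open, so U is clopen.
Only trivial clopens (∅ and X) exist, so (X, τ) is connected.
Compute connected components by grouping points that agree on all clopens:
  component: {δ, ε, ζ}


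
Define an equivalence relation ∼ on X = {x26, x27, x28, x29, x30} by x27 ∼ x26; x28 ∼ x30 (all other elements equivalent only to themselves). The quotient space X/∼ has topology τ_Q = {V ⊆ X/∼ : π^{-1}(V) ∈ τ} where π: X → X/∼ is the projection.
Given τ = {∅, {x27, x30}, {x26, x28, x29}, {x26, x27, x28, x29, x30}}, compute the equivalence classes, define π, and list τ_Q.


X/∼ = {[x26=x27], [x28=x30], [x29]}; |τ_Q| = 2.

Equivalence classes: [x26=x27], [x28=x30], [x29].
Quotient map π: X → X/∼ sends x26 ↦ [x26=x27], x27 ↦ [x26=x27], x28 ↦ [x28=x30], x29 ↦ [x29], x30 ↦ [x28=x30].
For each subset V ⊆ X/∼, compute π^{-1}(V) ⊆ X and check whether π^{-1}(V) ∈ τ. V is open in τ_Q iff π^{-1}(V) ∈ τ.
  V = {}: π^{-1}(V) = ∅ ∈ τ ✓.
  V = {[x26=x27]}: π^{-1}(V) = {x26, x27} ∉ τ ✗.
  V = {[x28=x30]}: π^{-1}(V) = {x28, x30} ∉ τ ✗.
  V = {[x26=x27], [x28=x30]}: π^{-1}(V) = {x26, x27, x28, x30} ∉ τ ✗.
  V = {[x29]}: π^{-1}(V) = {x29} ∉ τ ✗.
  V = {[x26=x27], [x29]}: π^{-1}(V) = {x26, x27, x29} ∉ τ ✗.
  V = {[x28=x30], [x29]}: π^{-1}(V) = {x28, x29, x30} ∉ τ ✗.
  V = {[x26=x27], [x28=x30], [x29]}: π^{-1}(V) = {x26, x27, x28, x29, x30} ∈ τ ✓.
Open sets in the quotient: τ_Q = {{}, {[x26=x27], [x28=x30], [x29]}} (2 elements).


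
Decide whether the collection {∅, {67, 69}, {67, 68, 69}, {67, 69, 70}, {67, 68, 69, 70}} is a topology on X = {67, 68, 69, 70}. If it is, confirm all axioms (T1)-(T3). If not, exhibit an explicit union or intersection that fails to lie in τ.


τ IS a topology on X.

Axiom (T1): ∅ ∈ τ? Yes; X ∈ τ? Yes.
Axiom (T2/T3): check pairwise unions and intersections of members of τ.
All pairwise intersections and unions checked — each lies in τ. Therefore τ satisfies (T1), (T2), (T3): it IS a topology on X.


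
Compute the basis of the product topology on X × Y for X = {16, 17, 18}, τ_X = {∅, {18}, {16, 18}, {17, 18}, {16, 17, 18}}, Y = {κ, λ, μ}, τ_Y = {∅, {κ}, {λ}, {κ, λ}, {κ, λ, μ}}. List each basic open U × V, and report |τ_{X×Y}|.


Basis B = {∅ × ∅, {18} × {κ}, {18} × {λ}, {16, 18} × {κ}, {16, 18} × {λ}, {17, 18} × {κ}, {17, 18} × {λ}, {18} × {κ, λ}, {16, 17, 18} × {κ}, {16, 17, 18} × {λ}, {18} × {κ, λ, μ}, {16, 18} × {κ, λ}, {17, 18} × {κ, λ}, {16, 18} × {κ, λ, μ}, {16, 17, 18} × {κ, λ}, {17, 18} × {κ, λ, μ}, {16, 17, 18} × {κ, λ, μ}}; |τ_{X×Y}| = 50.

Enumerate products U × V with U ∈ τ_X, V ∈ τ_Y (deduplicated):
  ∅ × ∅ = {} (∅)
  {18} × {κ} = {(18,κ)}
  {18} × {λ} = {(18,λ)}
  {16, 18} × {κ} = {(16,κ), (18,κ)}
  {16, 18} × {λ} = {(16,λ), (18,λ)}
  {17, 18} × {κ} = {(17,κ), (18,κ)}
  {17, 18} × {λ} = {(17,λ), (18,λ)}
  {18} × {κ, λ} = {(18,κ), (18,λ)}
  {16, 17, 18} × {κ} = {(16,κ), (17,κ), (18,κ)}
  {16, 17, 18} × {λ} = {(16,λ), (17,λ), (18,λ)}
  {18} × {κ, λ, μ} = {(18,κ), (18,λ), (18,μ)}
  {16, 18} × {κ, λ} = {(16,κ), (16,λ), (18,κ), (18,λ)}
  {17, 18} × {κ, λ} = {(17,κ), (17,λ), (18,κ), (18,λ)}
  {16, 18} × {κ, λ, μ} = {(16,κ), (16,λ), (16,μ), (18,κ), (18,λ), (18,μ)}
  {16, 17, 18} × {κ, λ} = {(16,κ), (16,λ), (17,κ), (17,λ), (18,κ), (18,λ)}
  {17, 18} × {κ, λ, μ} = {(17,κ), (17,λ), (17,μ), (18,κ), (18,λ), (18,μ)}
  {16, 17, 18} × {κ, λ, μ} = {(16,κ), (16,λ), (16,μ), (17,κ), (17,λ), (17,μ), (18,κ), (18,λ), (18,μ)}
These 17 distinct sets form the basis B.
Close under arbitrary unions to get τ_{X×Y}; counting gives |τ_{X×Y}| = 50.


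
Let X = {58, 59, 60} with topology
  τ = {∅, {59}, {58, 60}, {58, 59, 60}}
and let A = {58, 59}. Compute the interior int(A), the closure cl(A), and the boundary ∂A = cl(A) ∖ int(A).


int(A) = {59}, cl(A) = {58, 59, 60}, ∂A = {58, 60}.

Closed sets in (X, τ) are complements of opens:
  closed(X, τ) = {∅, {59}, {58, 60}, {58, 59, 60}}.
int(A) = ⋃ {U ∈ τ : U ⊆ A}. Opens contained in A: ∅, {59}.
Taking the union of these: int(A) = {59}.
cl(A) = ⋂ {C closed : A ⊆ C}. Closed sets containing A: {58, 59, 60}.
Intersecting these: cl(A) = {58, 59, 60}.
∂A = cl(A) ∖ int(A) = {58, 59, 60} ∖ {59} = {58, 60}.


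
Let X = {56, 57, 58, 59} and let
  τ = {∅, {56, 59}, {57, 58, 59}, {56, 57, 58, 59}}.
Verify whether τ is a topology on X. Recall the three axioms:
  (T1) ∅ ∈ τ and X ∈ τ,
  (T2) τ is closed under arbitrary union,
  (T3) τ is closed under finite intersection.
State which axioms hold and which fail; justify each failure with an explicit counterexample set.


τ is NOT a topology on X.

Axiom (T1): ∅ ∈ τ? Yes; X ∈ τ? Yes.
Axiom (T2/T3): check pairwise unions and intersections of members of τ.
Counterexample for (T3): {56, 59} ∩ {57, 58, 59} = {59} ∉ τ. Therefore τ is NOT a topology.


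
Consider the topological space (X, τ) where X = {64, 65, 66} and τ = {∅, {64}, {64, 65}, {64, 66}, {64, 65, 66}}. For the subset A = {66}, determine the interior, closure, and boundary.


int(A) = ∅, cl(A) = {66}, ∂A = {66}.

Closed sets in (X, τ) are complements of opens:
  closed(X, τ) = {∅, {65}, {66}, {65, 66}, {64, 65, 66}}.
int(A) = ⋃ {U ∈ τ : U ⊆ A}. Opens contained in A: ∅.
Taking the union of these: int(A) = ∅.
cl(A) = ⋂ {C closed : A ⊆ C}. Closed sets containing A: {66}, {65, 66}, {64, 65, 66}.
Intersecting these: cl(A) = {66}.
∂A = cl(A) ∖ int(A) = {66} ∖ ∅ = {66}.
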